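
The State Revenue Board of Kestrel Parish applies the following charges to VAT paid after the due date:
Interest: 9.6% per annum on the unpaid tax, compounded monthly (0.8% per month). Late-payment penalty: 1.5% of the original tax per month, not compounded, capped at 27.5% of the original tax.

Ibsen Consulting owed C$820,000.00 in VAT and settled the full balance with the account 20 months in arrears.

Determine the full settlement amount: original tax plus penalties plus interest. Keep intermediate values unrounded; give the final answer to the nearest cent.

Penalty (uncapped): 20 × 1.5% × C$820,000.00 = C$246,000.00; cap = 27.5% × C$820,000.00 = C$225,500.00 → penalty = C$225,500.00
Interest: C$820,000.00 × ((1 + 0.008)^20 − 1) = C$820,000.00 × 0.1727640… = C$141,666.5157…
Total = C$820,000.00 + C$225,500.0000 + C$141,666.5157… = C$1,187,166.52

C$1,187,166.52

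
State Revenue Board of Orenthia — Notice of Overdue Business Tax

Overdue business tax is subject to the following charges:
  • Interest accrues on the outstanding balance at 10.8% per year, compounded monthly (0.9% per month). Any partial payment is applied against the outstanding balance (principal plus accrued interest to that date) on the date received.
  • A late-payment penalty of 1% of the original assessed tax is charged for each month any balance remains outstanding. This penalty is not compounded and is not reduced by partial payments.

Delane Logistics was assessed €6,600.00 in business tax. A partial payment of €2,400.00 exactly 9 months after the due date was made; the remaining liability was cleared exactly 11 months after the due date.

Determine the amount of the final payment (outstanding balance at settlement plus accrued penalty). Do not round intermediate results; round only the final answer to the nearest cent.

€5,566.22

Balance at month 9: €6,600.0000 × (1 + 0.009)^9 = €7,154.2553…
After €2,400.00 payment: €7,154.2553… − €2,400.00 = €4,754.2553…
Balance at month 11: €4,754.2553… × (1 + 0.009)^2 = €4,840.2170…
Penalty: 11 × 1% × €6,600.00 = €726.00
Final settlement = outstanding balance + penalty = €4,840.2170… + €726.00 = €5,566.22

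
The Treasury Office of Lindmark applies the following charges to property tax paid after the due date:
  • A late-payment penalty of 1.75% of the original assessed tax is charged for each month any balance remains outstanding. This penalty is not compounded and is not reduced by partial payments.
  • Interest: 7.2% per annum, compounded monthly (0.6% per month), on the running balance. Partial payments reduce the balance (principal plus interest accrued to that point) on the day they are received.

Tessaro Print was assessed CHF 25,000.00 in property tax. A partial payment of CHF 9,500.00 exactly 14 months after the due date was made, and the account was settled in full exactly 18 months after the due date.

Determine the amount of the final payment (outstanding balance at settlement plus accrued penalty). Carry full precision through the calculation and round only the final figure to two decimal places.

CHF 25,987.15

Balance at month 14: CHF 25,000.0000 × (1 + 0.006)^14 = CHF 27,183.8984…
After CHF 9,500.00 payment: CHF 27,183.8984… − CHF 9,500.00 = CHF 17,683.8984…
Balance at month 18: CHF 17,683.8984… × (1 + 0.006)^4 = CHF 18,112.1470…
Penalty: 18 × 1.75% × CHF 25,000.00 = CHF 7,875.00
Final settlement = outstanding balance + penalty = CHF 18,112.1470… + CHF 7,875.00 = CHF 25,987.15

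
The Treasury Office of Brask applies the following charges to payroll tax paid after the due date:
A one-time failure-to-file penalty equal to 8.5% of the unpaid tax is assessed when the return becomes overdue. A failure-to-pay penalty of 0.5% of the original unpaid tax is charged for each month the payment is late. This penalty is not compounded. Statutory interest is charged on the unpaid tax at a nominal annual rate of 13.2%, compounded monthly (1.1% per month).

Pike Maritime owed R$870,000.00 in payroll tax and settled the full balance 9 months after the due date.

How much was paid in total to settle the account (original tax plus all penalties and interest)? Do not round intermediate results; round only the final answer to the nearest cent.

R$1,073,118.61

Failure-to-file penalty: 8.5% × R$870,000.00 = R$73,950.00
Failure-to-pay penalty: 9 × 0.5% × R$870,000.00 = R$39,150.00
Interest: R$870,000.00 × ((1 + 0.011)^9 − 1) = R$870,000.00 × 0.1034697… = R$90,018.6122…
Total = R$870,000.00 + R$113,100.0000 + R$90,018.6122… = R$1,073,118.61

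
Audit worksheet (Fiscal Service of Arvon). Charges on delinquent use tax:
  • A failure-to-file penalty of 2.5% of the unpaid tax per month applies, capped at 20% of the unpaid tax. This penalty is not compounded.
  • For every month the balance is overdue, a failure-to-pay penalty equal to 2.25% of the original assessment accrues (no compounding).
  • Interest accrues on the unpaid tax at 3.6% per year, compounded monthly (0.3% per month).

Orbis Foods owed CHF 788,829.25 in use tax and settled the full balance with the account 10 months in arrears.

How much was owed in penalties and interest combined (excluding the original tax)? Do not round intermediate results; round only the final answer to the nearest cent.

Failure-to-file: 10 × 2.5% × CHF 788,829.25 = CHF 197,207.31…, capped at 20% × CHF 788,829.25 = CHF 157,765.85
Failure-to-pay penalty: 10 × 2.25% × CHF 788,829.25 = CHF 177,486.58…
Interest: CHF 788,829.25 × ((1 + 0.003)^10 − 1) = CHF 788,829.25 × 0.0304083… = CHF 23,986.9226…
Penalties + interest = CHF 335,252.4313… + CHF 23,986.9226… = CHF 359,239.35

CHF 359,239.35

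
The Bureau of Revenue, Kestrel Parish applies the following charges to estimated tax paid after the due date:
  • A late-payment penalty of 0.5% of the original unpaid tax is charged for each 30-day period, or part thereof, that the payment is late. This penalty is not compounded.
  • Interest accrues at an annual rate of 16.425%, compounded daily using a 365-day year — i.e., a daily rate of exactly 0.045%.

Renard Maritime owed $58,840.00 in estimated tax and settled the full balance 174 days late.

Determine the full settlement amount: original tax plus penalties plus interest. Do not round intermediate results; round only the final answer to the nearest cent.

$65,396.42

Penalty periods: ⌈174/30⌉ = 6; penalty = 6 × 0.5% × $58,840.00 = $1,765.20
Interest: $58,840.00 × ((1 + 0.00045)^174 − 1) = $58,840.00 × 0.08142800… = $4,791.2234…
Total = $58,840.00 + $1,765.2000 + $4,791.2234… = $65,396.42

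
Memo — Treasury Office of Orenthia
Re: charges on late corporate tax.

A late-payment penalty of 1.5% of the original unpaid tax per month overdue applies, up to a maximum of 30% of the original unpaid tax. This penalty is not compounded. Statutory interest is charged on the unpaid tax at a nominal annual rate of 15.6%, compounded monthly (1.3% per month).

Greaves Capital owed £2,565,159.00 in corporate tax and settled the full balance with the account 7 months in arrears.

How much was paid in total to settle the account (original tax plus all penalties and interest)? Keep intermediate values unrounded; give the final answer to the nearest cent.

Penalty: 7 × 1.5% × £2,565,159.00 = £269,341.70… (below the 30% cap of £769,547.70)
Interest: £2,565,159.00 × ((1 + 0.013)^7 − 1) = £2,565,159.00 × 0.0946269… = £242,733.0505…
Total = £2,565,159.00 + £269,341.6950 + £242,733.0505… = £3,077,233.75

£3,077,233.75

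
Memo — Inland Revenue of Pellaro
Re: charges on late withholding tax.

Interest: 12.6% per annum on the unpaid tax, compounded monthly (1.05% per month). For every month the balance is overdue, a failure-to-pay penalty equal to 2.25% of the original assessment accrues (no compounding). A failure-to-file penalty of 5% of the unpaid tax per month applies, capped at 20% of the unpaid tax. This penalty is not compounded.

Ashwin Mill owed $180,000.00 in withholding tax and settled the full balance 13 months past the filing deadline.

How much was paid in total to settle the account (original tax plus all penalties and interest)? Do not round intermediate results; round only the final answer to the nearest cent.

$294,829.10

Failure-to-file: 13 × 5% × $180,000.00 = $117,000.00, capped at 20% × $180,000.00 = $36,000.00
Failure-to-pay penalty = 2.25% × $180,000.00 × 13 mo = $52,650.00
Interest: $180,000.00 × ((1 + 0.0105)^13 − 1) = $180,000.00 × 0.1454394… = $26,179.0989…
Total = $180,000.00 + $88,650.0000 + $26,179.0989… = $294,829.10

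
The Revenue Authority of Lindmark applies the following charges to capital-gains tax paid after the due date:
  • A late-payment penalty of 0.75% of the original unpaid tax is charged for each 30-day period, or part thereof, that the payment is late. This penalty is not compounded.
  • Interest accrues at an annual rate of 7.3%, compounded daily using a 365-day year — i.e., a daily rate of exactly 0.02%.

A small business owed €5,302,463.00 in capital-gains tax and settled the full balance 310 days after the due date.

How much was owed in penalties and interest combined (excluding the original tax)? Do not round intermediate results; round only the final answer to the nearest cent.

Penalty periods: ⌈310/30⌉ = 11; penalty = 11 × 0.75% × €5,302,463.00 = €437,453.20…
Interest: €5,302,463.00 × ((1 + 0.0002)^310 − 1) = €5,302,463.00 × 0.06395575… = €339,122.9930…
Penalties + interest = €437,453.1975 + €339,122.9930… = €776,576.19

€776,576.19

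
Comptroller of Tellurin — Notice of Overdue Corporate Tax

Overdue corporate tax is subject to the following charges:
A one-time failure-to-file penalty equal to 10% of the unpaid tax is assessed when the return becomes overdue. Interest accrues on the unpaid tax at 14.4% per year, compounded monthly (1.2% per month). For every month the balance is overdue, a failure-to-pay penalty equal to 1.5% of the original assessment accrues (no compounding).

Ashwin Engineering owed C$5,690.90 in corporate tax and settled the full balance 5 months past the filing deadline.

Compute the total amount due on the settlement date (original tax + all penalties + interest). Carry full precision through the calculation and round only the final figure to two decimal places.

Failure-to-file penalty: 10% × C$5,690.90 = C$569.09
Failure-to-pay penalty: 5 × 1.5% × C$5,690.90 = C$426.82…
Interest: C$5,690.90 × ((1 + 0.012)^5 − 1) = C$5,690.90 × 0.0614574… = C$349.7478…
Total = C$5,690.90 + C$995.9075 + C$349.7478… = C$7,036.56

C$7,036.56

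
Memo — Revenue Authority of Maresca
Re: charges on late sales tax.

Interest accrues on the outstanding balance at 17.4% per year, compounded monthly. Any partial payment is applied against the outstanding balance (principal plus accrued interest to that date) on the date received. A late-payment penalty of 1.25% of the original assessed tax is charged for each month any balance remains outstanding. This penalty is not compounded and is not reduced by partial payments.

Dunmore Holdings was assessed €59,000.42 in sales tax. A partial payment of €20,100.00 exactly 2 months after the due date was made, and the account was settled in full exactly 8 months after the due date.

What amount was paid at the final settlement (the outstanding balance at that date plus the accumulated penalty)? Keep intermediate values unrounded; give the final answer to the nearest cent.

Monthly rate = 17.4% ÷ 12 = 1.45%
Balance at month 2: €59,000.4200 × (1 + 0.0145)^2 = €60,723.8370…
After €20,100.00 payment: €60,723.8370… − €20,100.00 = €40,623.8370…
Balance at month 8: €40,623.8370… × (1 + 0.0145)^6 = €44,288.7323…
Penalty: 8 × 1.25% × €59,000.42 = €5,900.04…
Final settlement = outstanding balance + penalty = €44,288.7323… + €5,900.04… = €50,188.77

€50,188.77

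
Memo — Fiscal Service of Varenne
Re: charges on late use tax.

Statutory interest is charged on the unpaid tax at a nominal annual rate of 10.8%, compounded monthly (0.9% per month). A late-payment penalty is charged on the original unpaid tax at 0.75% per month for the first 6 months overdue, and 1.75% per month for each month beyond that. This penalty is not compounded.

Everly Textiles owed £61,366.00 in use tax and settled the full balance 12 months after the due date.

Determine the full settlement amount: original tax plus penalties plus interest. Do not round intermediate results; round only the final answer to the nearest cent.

£77,536.53

Penalty, months 1–6: 6 × 0.75% × £61,366.00 = £2,761.47
Penalty, months 7–12: 6 × 1.75% × £61,366.00 = £6,443.43
Interest: £61,366.00 × ((1 + 0.009)^12 − 1) = £61,366.00 × 0.1135097… = £6,965.6347…
Total = £61,366.00 + £9,204.9000 + £6,965.6347… = £77,536.53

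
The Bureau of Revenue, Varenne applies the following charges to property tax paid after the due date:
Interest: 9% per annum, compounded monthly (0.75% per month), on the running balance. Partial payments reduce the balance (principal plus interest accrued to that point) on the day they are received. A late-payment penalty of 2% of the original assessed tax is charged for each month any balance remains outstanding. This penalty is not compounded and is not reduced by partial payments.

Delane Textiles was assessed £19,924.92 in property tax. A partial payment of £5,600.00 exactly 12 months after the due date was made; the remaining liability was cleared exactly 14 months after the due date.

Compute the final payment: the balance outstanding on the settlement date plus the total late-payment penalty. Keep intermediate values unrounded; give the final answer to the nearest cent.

£22,016.81

Balance at month 12: £19,924.9200 × (1 + 0.0075)^12 = £21,794.0149…
After £5,600.00 payment: £21,794.0149… − £5,600.00 = £16,194.0149…
Balance at month 14: £16,194.0149… × (1 + 0.0075)^2 = £16,437.8361…
Penalty: 14 × 2% × £19,924.92 = £5,578.98…
Final settlement = outstanding balance + penalty = £16,437.8361… + £5,578.98… = £22,016.81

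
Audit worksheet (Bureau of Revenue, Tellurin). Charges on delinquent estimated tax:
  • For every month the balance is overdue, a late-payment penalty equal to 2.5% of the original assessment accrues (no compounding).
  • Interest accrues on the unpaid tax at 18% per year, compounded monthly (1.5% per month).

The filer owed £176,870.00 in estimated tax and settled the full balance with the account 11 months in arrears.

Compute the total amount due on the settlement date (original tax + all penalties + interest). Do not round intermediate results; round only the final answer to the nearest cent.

£256,983.08

Late-payment penalty: 11 × 2.5% × £176,870.00 = £48,639.25
Interest: £176,870.00 × ((1 + 0.015)^11 − 1) = £176,870.00 × 0.1779489… = £31,473.8286…
Total = £176,870.00 + £48,639.2500 + £31,473.8286… = £256,983.08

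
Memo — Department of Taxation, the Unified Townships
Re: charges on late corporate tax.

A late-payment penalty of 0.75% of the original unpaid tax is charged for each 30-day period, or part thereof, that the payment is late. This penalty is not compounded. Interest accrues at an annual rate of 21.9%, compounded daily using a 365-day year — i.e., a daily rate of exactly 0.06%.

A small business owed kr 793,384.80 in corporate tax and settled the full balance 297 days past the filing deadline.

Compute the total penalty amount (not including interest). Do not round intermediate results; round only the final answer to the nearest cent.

Penalty periods: ⌈297/30⌉ = 10; penalty = 10 × 0.75% × kr 793,384.80 = kr 59,503.86

kr 59,503.86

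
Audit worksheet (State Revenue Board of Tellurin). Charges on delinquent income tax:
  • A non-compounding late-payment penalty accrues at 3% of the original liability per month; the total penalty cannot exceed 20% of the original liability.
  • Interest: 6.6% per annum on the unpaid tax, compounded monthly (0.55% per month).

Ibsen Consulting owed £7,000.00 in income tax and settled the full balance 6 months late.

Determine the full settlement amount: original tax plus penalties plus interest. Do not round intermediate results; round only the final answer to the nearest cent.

Penalty: 6 × 3% × £7,000.00 = £1,260.00 (below the 20% cap of £1,400.00)
Interest: £7,000.00 × ((1 + 0.0055)^6 − 1) = £7,000.00 × 0.0334571… = £234.1996…
Total = £7,000.00 + £1,260.0000 + £234.1996… = £8,494.20

£8,494.20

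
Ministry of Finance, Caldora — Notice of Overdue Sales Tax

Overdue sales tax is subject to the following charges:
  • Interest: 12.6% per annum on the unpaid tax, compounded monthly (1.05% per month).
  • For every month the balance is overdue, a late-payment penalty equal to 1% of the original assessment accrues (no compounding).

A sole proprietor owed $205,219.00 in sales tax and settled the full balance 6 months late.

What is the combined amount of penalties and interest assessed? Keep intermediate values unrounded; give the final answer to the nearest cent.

Late-payment penalty = 1% × $205,219.00 × 6 mo = $12,313.14
Interest: $205,219.00 × ((1 + 0.0105)^6 − 1) = $205,219.00 × 0.0646771… = $13,272.9668…
Penalties + interest = $12,313.1400 + $13,272.9668… = $25,586.11

$25,586.11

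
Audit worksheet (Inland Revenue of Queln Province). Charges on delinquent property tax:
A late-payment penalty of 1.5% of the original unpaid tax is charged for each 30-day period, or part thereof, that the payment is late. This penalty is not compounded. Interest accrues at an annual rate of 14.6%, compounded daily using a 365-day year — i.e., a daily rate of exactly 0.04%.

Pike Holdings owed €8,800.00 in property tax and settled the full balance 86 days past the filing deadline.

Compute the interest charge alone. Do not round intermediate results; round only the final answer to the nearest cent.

€307.92

Interest: €8,800.00 × ((1 + 0.0004)^86 − 1) = €8,800.00 × 0.03499140… = €307.9244…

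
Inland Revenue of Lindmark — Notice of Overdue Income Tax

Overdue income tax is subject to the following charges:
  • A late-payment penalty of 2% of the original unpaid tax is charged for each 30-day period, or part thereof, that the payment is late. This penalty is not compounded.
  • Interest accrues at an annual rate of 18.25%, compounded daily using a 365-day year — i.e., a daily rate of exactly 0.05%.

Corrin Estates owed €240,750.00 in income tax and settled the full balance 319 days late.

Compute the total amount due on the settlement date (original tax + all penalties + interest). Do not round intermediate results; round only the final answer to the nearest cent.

Penalty periods: ⌈319/30⌉ = 11; penalty = 11 × 2% × €240,750.00 = €52,965.00
Interest: €240,750.00 × ((1 + 0.0005)^319 − 1) = €240,750.00 × 0.17287751… = €41,620.2601…
Total = €240,750.00 + €52,965.0000 + €41,620.2601… = €335,335.26

€335,335.26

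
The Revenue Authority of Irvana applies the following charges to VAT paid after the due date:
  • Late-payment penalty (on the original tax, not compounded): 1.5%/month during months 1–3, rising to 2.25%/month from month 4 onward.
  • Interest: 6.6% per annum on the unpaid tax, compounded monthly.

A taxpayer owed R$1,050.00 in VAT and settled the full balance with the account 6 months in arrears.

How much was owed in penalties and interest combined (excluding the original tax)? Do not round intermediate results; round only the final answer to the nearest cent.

Penalty, months 1–3: 3 × 1.5% × R$1,050.00 = R$47.25
Penalty, months 4–6: 3 × 2.25% × R$1,050.00 = R$70.88…
Interest (6.6%/yr ÷ 12 = 0.55%/month): R$1,050.00 × ((1 + 0.0055)^6 − 1) = R$35.1299…
Penalties + interest = R$118.1250 + R$35.1299… = R$153.25

R$153.25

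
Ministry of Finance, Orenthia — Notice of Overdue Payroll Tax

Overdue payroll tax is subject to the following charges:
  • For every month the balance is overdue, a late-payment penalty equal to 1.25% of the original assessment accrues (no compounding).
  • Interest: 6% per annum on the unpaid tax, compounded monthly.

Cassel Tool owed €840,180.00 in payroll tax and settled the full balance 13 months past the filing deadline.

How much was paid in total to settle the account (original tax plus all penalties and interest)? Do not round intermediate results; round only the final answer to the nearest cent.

€1,032,989.72

Late-payment penalty = 1.25% × €840,180.00 × 13 mo = €136,529.25
Interest (6%/yr ÷ 12 = 0.5%/month): €840,180.00 × ((1 + 0.005)^13 − 1) = €56,280.4663…
Total = €840,180.00 + €136,529.2500 + €56,280.4663… = €1,032,989.72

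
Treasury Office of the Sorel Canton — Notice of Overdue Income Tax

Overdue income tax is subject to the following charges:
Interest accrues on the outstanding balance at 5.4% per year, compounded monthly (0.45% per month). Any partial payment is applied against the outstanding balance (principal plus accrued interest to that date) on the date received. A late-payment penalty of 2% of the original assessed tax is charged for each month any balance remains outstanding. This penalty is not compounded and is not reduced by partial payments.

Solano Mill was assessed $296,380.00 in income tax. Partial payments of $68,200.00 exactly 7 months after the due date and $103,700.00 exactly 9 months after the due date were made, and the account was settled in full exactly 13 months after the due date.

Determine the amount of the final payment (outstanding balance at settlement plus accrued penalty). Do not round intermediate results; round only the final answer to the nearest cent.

Balance at month 7: $296,380.0000 × (1 + 0.0045)^7 = $305,842.9551…
After $68,200.00 payment: $305,842.9551… − $68,200.00 = $237,642.9551…
Balance at month 9: $237,642.9551… × (1 + 0.0045)^2 = $239,786.5540…
After $103,700.00 payment: $239,786.5540… − $103,700.00 = $136,086.5540…
Balance at month 13: $136,086.5540… × (1 + 0.0045)^4 = $138,552.6961…
Penalty: 13 × 2% × $296,380.00 = $77,058.80
Final settlement = outstanding balance + penalty = $138,552.6961… + $77,058.80 = $215,611.50

$215,611.50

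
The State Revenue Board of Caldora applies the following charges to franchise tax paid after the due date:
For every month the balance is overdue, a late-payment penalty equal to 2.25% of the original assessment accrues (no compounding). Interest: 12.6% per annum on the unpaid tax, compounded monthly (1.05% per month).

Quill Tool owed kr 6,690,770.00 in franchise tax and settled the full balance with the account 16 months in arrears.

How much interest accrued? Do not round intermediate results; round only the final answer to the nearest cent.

kr 1,217,057.49

Interest: kr 6,690,770.00 × ((1 + 0.0105)^16 − 1) = kr 6,690,770.00 × 0.1819010… = kr 1,217,057.4901…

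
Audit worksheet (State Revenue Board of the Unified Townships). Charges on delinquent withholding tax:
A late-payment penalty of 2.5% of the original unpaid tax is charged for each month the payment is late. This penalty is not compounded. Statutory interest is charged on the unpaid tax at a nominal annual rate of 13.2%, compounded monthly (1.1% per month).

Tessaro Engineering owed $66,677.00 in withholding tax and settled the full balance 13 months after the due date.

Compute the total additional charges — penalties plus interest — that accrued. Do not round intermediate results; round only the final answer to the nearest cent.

$31,860.23

Late-payment penalty: 13 × 2.5% × $66,677.00 = $21,670.03…
Interest: $66,677.00 × ((1 + 0.011)^13 − 1) = $66,677.00 × 0.1528293… = $10,190.2022…
Penalties + interest = $21,670.0250 + $10,190.2022… = $31,860.23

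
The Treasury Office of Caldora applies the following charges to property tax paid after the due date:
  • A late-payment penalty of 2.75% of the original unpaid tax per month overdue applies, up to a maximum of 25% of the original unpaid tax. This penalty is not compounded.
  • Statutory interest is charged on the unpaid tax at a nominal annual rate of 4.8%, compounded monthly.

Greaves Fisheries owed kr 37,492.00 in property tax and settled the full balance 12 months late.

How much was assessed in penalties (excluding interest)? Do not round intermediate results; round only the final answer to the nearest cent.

kr 9,373.00

Penalty (uncapped): 12 × 2.75% × kr 37,492.00 = kr 12,372.36; cap = 25% × kr 37,492.00 = kr 9,373.00 → penalty = kr 9,373.00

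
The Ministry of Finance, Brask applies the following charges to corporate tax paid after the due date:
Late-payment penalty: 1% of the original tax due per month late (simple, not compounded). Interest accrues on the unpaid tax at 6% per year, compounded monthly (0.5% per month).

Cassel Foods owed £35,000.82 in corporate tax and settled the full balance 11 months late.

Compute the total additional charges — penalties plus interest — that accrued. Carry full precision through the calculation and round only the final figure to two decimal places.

£5,823.99

Late-payment penalty: 11 × 1% × £35,000.82 = £3,850.09…
Interest: £35,000.82 × ((1 + 0.005)^11 − 1) = £35,000.82 × 0.0563958… = £1,973.9004…
Penalties + interest = £3,850.0902 + £1,973.9004… = £5,823.99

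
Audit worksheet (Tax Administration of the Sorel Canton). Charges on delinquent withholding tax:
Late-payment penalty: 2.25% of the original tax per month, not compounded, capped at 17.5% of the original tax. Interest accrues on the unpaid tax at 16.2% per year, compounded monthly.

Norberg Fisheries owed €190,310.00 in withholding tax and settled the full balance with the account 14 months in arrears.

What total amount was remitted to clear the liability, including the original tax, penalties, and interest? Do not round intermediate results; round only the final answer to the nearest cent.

Penalty (uncapped): 14 × 2.25% × €190,310.00 = €59,947.65; cap = 17.5% × €190,310.00 = €33,304.25 → penalty = €33,304.25
Interest (16.2%/yr ÷ 12 = 1.35%/month): €190,310.00 × ((1 + 0.0135)^14 − 1) = €39,301.7728…
Total = €190,310.00 + €33,304.2500 + €39,301.7728… = €262,916.02

€262,916.02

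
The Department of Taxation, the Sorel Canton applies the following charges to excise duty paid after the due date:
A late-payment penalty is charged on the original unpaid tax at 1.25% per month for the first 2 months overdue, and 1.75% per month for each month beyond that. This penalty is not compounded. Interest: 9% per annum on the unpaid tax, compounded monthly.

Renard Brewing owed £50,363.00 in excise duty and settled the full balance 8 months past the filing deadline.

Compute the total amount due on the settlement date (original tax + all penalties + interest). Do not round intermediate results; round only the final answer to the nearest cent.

Penalty, months 1–2: 2 × 1.25% × £50,363.00 = £1,259.08…
Penalty, months 3–8: 6 × 1.75% × £50,363.00 = £5,288.12…
Interest (9%/yr ÷ 12 = 0.75%/month): £50,363.00 × ((1 + 0.0075)^8 − 1) = £3,102.3028…
Total = £50,363.00 + £6,547.1900 + £3,102.3028… = £60,012.49

£60,012.49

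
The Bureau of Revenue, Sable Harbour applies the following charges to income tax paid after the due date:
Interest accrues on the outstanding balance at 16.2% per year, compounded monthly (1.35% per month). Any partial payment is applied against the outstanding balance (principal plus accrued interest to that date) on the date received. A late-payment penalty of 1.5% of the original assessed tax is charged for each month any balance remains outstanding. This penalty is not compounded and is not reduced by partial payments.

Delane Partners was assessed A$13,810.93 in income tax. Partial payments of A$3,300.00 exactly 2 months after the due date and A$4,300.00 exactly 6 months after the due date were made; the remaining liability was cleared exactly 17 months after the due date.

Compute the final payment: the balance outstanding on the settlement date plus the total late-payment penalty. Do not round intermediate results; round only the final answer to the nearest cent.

A$11,850.19

Balance at month 2: A$13,810.9300 × (1 + 0.0135)^2 = A$14,186.3422…
After A$3,300.00 payment: A$14,186.3422… − A$3,300.00 = A$10,886.3422…
Balance at month 6: A$10,886.3422… × (1 + 0.0135)^4 = A$11,486.2163…
After A$4,300.00 payment: A$11,486.2163… − A$4,300.00 = A$7,186.2163…
Balance at month 17: A$7,186.2163… × (1 + 0.0135)^11 = A$8,328.3999…
Penalty: 17 × 1.5% × A$13,810.93 = A$3,521.79…
Final settlement = outstanding balance + penalty = A$8,328.3999… + A$3,521.79… = A$11,850.19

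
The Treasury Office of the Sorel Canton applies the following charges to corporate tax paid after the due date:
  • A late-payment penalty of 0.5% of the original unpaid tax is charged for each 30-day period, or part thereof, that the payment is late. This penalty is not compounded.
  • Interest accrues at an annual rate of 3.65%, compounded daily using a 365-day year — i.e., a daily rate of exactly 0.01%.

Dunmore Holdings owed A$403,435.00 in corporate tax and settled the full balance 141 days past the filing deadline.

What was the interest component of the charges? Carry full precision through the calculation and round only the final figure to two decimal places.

A$5,728.44

Interest: A$403,435.00 × ((1 + 0.0001)^141 − 1) = A$403,435.00 × 0.01419916… = A$5,728.4377…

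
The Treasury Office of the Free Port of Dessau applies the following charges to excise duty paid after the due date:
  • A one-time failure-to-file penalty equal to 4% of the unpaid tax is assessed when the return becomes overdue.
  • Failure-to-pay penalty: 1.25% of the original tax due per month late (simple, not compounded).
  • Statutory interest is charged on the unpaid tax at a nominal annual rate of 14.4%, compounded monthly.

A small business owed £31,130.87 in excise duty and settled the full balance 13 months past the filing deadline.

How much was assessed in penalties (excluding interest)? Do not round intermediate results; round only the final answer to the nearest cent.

Failure-to-file penalty: 4% × £31,130.87 = £1,245.23…
Failure-to-pay penalty = 1.25% × £31,130.87 × 13 mo = £5,058.77…
Total penalty = £1,245.23… + £5,058.77… = £6,304.00

£6,304.00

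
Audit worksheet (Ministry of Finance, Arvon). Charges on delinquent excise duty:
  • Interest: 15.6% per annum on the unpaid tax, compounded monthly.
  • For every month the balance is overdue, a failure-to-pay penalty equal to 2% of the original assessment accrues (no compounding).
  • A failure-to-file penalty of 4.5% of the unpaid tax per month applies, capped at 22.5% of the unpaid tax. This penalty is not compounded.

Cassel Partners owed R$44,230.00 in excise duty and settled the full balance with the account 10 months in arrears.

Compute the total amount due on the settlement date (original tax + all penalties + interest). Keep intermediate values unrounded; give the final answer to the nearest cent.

R$69,125.95

Failure-to-file: 10 × 4.5% × R$44,230.00 = R$19,903.50, capped at 22.5% × R$44,230.00 = R$9,951.75
Failure-to-pay penalty: 10 × 2% × R$44,230.00 = R$8,846.00
Interest (15.6%/yr ÷ 12 = 1.3%/month): R$44,230.00 × ((1 + 0.013)^10 − 1) = R$6,098.1994…
Total = R$44,230.00 + R$18,797.7500 + R$6,098.1994… = R$69,125.95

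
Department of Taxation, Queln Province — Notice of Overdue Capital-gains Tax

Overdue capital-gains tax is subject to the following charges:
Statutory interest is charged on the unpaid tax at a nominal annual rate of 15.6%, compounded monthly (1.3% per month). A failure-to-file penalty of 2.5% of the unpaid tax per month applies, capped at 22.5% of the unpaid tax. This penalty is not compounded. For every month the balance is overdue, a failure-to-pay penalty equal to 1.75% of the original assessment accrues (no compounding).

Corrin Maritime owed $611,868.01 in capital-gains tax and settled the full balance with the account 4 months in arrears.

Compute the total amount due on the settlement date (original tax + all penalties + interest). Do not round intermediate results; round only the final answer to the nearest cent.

Failure-to-file: 4 × 2.5% × $611,868.01 = $61,186.80… (under the 22.5% cap)
Failure-to-pay penalty = 1.75% × $611,868.01 × 4 mo = $42,830.76…
Interest: $611,868.01 × ((1 + 0.013)^4 − 1) = $611,868.01 × 0.0530228… = $32,442.9653…
Total = $611,868.01 + $104,017.5617 + $32,442.9653… = $748,328.54

$748,328.54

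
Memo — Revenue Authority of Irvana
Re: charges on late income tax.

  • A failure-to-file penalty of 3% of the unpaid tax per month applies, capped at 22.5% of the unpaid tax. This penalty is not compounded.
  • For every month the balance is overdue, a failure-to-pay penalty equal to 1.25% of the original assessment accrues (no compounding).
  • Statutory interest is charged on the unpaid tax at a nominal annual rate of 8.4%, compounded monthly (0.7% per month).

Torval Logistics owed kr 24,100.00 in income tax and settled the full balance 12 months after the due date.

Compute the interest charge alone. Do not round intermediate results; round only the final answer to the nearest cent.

Interest: kr 24,100.00 × ((1 + 0.007)^12 − 1) = kr 24,100.00 × 0.0873107… = kr 2,104.1870…

kr 2,104.19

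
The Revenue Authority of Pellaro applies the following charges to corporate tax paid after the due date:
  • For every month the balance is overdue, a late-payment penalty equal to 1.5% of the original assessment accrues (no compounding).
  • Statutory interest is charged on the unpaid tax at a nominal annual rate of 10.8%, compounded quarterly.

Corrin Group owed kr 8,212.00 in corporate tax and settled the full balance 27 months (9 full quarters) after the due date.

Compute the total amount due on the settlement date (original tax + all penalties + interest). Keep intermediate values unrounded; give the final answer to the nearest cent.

Late-payment penalty: 27 × 1.5% × kr 8,212.00 = kr 3,325.86
Interest (10.8%/yr ÷ 4 = 2.7%/quarter): kr 8,212.00 × ((1 + 0.027)^9 − 1) = kr 2,225.1742…
Total = kr 8,212.00 + kr 3,325.8600 + kr 2,225.1742… = kr 13,763.03

kr 13,763.03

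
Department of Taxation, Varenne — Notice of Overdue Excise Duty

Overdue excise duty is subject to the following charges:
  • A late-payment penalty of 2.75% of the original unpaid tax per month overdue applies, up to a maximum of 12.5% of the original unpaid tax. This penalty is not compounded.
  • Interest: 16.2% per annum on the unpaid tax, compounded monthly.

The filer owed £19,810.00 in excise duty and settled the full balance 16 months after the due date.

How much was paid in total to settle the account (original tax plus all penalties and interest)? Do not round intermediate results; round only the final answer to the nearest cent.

£27,026.99

Penalty (uncapped): 16 × 2.75% × £19,810.00 = £8,716.40; cap = 12.5% × £19,810.00 = £2,476.25 → penalty = £2,476.25
Interest (16.2%/yr ÷ 12 = 1.35%/month): £19,810.00 × ((1 + 0.0135)^16 − 1) = £4,740.7364…
Total = £19,810.00 + £2,476.2500 + £4,740.7364… = £27,026.99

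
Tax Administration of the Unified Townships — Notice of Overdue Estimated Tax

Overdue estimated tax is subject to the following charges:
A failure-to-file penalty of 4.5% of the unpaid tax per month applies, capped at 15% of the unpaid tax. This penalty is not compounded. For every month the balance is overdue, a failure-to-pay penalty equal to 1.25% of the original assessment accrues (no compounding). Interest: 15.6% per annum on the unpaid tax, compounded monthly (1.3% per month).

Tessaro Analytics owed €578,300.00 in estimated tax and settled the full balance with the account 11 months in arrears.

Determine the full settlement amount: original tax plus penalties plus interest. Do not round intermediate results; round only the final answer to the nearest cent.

€832,848.64

Failure-to-file: 11 × 4.5% × €578,300.00 = €286,258.50, capped at 15% × €578,300.00 = €86,745.00
Failure-to-pay penalty: 11 × 1.25% × €578,300.00 = €79,516.25
Interest: €578,300.00 × ((1 + 0.013)^11 − 1) = €578,300.00 × 0.1526671… = €88,287.3862…
Total = €578,300.00 + €166,261.2500 + €88,287.3862… = €832,848.64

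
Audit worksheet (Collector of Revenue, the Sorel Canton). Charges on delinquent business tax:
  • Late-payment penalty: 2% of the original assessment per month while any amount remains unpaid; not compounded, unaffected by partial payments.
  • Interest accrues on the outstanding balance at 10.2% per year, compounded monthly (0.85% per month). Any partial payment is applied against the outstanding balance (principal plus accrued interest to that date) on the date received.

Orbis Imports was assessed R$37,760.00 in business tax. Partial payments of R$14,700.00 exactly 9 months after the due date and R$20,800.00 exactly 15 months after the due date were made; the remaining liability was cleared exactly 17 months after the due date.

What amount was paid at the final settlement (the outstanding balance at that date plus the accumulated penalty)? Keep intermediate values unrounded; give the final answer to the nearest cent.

Balance at month 9: R$37,760.0000 × (1 + 0.0085)^9 = R$40,748.8267…
After R$14,700.00 payment: R$40,748.8267… − R$14,700.00 = R$26,048.8267…
Balance at month 15: R$26,048.8267… × (1 + 0.0085)^6 = R$27,405.8693…
After R$20,800.00 payment: R$27,405.8693… − R$20,800.00 = R$6,605.8693…
Balance at month 17: R$6,605.8693… × (1 + 0.0085)^2 = R$6,718.6463…
Penalty: 17 × 2% × R$37,760.00 = R$12,838.40
Final settlement = outstanding balance + penalty = R$6,718.6463… + R$12,838.40 = R$19,557.05

R$19,557.05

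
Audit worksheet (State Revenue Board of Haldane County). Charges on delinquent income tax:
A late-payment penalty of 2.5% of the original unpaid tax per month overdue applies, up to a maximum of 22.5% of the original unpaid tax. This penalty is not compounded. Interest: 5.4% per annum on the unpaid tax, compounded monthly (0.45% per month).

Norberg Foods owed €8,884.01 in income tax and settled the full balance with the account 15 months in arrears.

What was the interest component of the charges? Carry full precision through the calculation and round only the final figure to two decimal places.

Interest: €8,884.01 × ((1 + 0.0045)^15 − 1) = €8,884.01 × 0.0696683… = €618.9337…

€618.93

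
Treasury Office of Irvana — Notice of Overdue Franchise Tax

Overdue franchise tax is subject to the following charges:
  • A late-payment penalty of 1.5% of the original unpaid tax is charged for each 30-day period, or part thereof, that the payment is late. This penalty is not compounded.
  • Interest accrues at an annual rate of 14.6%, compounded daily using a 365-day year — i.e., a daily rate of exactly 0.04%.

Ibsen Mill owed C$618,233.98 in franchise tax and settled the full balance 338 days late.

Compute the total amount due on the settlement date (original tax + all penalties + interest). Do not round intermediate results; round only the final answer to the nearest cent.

C$818,996.05

Penalty periods: ⌈338/30⌉ = 12; penalty = 12 × 1.5% × C$618,233.98 = C$111,282.12…
Interest: C$618,233.98 × ((1 + 0.0004)^338 − 1) = C$618,233.98 × 0.14473477… = C$89,479.9522…
Total = C$618,233.98 + C$111,282.1164 + C$89,479.9522… = C$818,996.05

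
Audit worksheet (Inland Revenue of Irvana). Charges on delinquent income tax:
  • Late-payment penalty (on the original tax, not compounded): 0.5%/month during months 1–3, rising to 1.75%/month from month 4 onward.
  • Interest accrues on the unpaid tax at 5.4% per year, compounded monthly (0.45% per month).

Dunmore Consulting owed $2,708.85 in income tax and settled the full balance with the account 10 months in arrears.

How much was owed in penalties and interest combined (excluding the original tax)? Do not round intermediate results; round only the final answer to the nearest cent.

Penalty, months 1–3: 3 × 0.5% × $2,708.85 = $40.63…
Penalty, months 4–10: 7 × 1.75% × $2,708.85 = $331.83…
Interest: $2,708.85 × ((1 + 0.0045)^10 − 1) = $2,708.85 × 0.0459223… = $124.3965…
Penalties + interest = $372.4669… + $124.3965… = $496.86

$496.86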